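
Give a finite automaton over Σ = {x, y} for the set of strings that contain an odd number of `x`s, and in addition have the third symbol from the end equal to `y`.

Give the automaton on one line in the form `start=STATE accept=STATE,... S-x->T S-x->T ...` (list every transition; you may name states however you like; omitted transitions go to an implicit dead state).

Handle the two conditions separately and then intersect. The first has 2 states tracking the count of `x`s modulo 2; the second has 15 states tracking the last 3 symbols read. A product state is a pair (one from each), accepting exactly when both do. Equivalent product states are then merged.
With 12 states:
          x    y  
>  q0     q1   q2 
   q1     q0   q3 
   q2     q4   q5 
   q3     q6   q7 
   q4     q0   q8 
   q5     q9   q5 
   q6    q10   q2 
   q7     q6  q11 
 * q8     q6   q7 
 * q9     q0   q8 
 * q10    q0   q3 
 * q11    q6  q11 
(> = start, * = accepting)

start=q0 accept=q8,q9,q10,q11 q0-x->q1 q0-y->q2 q1-x->q0 q1-y->q3 q2-x->q4 q2-y->q5 q3-x->q6 q3-y->q7 q4-x->q0 q4-y->q8 q5-x->q9 q5-y->q5 q6-x->q10 q6-y->q2 q7-x->q6 q7-y->q11 q8-x->q6 q8-y->q7 q9-x->q0 q9-y->q8 q10-x->q0 q10-y->q3 q11-x->q6 q11-y->q11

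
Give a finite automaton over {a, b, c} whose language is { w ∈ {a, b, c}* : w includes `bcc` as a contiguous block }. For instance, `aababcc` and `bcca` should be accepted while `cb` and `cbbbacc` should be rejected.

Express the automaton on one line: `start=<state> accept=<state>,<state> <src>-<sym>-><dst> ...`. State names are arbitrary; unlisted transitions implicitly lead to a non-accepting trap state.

Track how much of `bcc` has been matched so far: state S0 is no progress, S3 is the absorbing accept state reached once `bcc` has occurred. Intermediate states record partial matches; on a mismatch, fall back to the longest reusable overlap.
A 4-state machine:
        a   b   c  
>  S0   S0  S1  S0 
   S1   S0  S1  S2 
   S2   S0  S1  S3 
 * S3   S3  S3  S3 
(> = start, * = accepting)

start=S0 accept=S3 S0-a->S0 S0-b->S1 S0-c->S0 S1-a->S0 S1-b->S1 S1-c->S2 S2-a->S0 S2-b->S1 S2-c->S3 S3-a->S3 S3-b->S3 S3-c->S3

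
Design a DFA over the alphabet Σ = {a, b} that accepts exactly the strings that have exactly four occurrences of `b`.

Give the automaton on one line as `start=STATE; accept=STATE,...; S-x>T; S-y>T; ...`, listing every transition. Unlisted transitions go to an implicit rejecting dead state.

start=q0; accept=q4; q0-a>q0; q0-b>q1; q1-a>q1; q1-b>q2; q2-a>q2; q2-b>q3; q3-a>q3; q3-b>q4; q4-a>q4; q4-b>q5; q5-a>q5; q5-b>q5

Only the number of `b`s matters, and only up to 5. Make a chain q0 → q1 → q2 → q3 → q4 → q5 advanced by each `b` (with q5 absorbing); every other symbol self-loops. The accepting set is {q4}.
With 6 states:
        a   b  
>  q0   q0  q1 
   q1   q1  q2 
   q2   q2  q3 
   q3   q3  q4 
 * q4   q4  q5 
   q5   q5  q5 
(> = start, * = accepting)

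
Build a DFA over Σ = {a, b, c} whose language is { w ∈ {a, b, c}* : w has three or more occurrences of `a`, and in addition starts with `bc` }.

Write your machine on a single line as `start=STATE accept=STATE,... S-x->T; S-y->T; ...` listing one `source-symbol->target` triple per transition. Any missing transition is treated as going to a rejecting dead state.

Handle the two conditions separately and then intersect. The first has 5 states tracking the count of `a`s, saturating at 4; the second has 4 states tracking whether the input so far still matches the prefix `bc`. A product state is a pair (one from each), accepting exactly when both do. After merging equivalent states the machine shrinks.
        a   b   c  
>  s0   s1  s2  s1 
   s1   s1  s1  s1 
   s2   s1  s1  s3 
   s3   s4  s3  s3 
   s4   s5  s4  s4 
   s5   s6  s5  s5 
 * s6   s6  s6  s6 
(> = start, * = accepting)

start=s0; accept=s6; s0-a->s1; s0-b->s2; s0-c->s1; s1-a->s1; s1-b->s1; s1-c->s1; s2-a->s1; s2-b->s1; s2-c->s3; s3-a->s4; s3-b->s3; s3-c->s3; s4-a->s5; s4-b->s4; s4-c->s4; s5-a->s6; s5-b->s5; s5-c->s5; s6-a->s6; s6-b->s6; s6-c->s6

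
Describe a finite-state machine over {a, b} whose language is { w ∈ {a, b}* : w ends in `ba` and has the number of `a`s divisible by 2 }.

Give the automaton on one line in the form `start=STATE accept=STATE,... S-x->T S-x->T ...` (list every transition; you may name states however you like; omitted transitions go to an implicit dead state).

Run two small machines in parallel and take their product. One (3 states) tracks how much of the suffix `ba` has currently been matched; the other (2 states) tracks the count of `a`s modulo 2. Each combined state is a pair, one component from each; accept when both components accept. Minimizing collapses redundant product states.
A 4-state machine:
        a   b  
>  q0   q1  q0 
   q1   q0  q2 
   q2   q3  q2 
 * q3   q1  q0 
(> = start, * = accepting)

start=q0 accept=q3 q0-a->q1 q0-b->q0 q1-a->q0 q1-b->q2 q2-a->q3 q2-b->q2 q3-a->q1 q3-b->q0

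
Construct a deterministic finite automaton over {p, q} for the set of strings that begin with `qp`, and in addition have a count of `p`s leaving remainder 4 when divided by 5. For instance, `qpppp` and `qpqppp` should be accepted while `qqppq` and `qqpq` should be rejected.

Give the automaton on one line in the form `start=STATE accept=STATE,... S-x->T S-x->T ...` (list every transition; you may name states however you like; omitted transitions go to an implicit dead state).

Handle the two conditions separately and then intersect. The first has 4 states tracking whether the input so far still matches the prefix `qp`; the second has 5 states tracking the count of `p`s modulo 5. A product state is a pair (one from each), accepting exactly when both do. Equivalent product states are then merged.
        p   q  
>  s0   s1  s2 
   s1   s1  s1 
   s2   s3  s1 
   s3   s4  s3 
   s4   s5  s4 
   s5   s6  s5 
 * s6   s7  s6 
   s7   s3  s7 
(> = start, * = accepting)

start=s0 accept=s6 s0-p->s1 s0-q->s2 s1-p->s1 s1-q->s1 s2-p->s3 s2-q->s1 s3-p->s4 s3-q->s3 s4-p->s5 s4-q->s4 s5-p->s6 s5-q->s5 s6-p->s7 s6-q->s6 s7-p->s3 s7-q->s7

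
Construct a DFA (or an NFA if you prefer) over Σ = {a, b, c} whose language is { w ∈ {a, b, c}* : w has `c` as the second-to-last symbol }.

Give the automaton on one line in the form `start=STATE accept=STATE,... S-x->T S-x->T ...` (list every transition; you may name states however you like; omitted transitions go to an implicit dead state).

start=q0 accept=q10,q11,q12 q0-a->q1 q0-b->q2 q0-c->q3 q1-a->q4 q1-b->q5 q1-c->q6 q2-a->q7 q2-b->q8 q2-c->q9 q3-a->q10 q3-b->q11 q3-c->q12 q4-a->q4 q4-b->q5 q4-c->q6 q5-a->q7 q5-b->q8 q5-c->q9 q6-a->q10 q6-b->q11 q6-c->q12 q7-a->q4 q7-b->q5 q7-c->q6 q8-a->q7 q8-b->q8 q8-c->q9 q9-a->q10 q9-b->q11 q9-c->q12 q10-a->q4 q10-b->q5 q10-c->q6 q11-a->q7 q11-b->q8 q11-c->q9 q12-a->q10 q12-b->q11 q12-c->q12

A DFA must remember the last 2 symbols (since which symbol is second-to-last isn't known until the input ends). Use one state per possible window of the last ≤2 symbols; accept from those whose window starts with `c`.
13 states suffice.
          a    b    c  
>  q0     q1   q2   q3 
   q1     q4   q5   q6 
   q2     q7   q8   q9 
   q3    q10  q11  q12 
   q4     q4   q5   q6 
   q5     q7   q8   q9 
   q6    q10  q11  q12 
   q7     q4   q5   q6 
   q8     q7   q8   q9 
   q9    q10  q11  q12 
 * q10    q4   q5   q6 
 * q11    q7   q8   q9 
 * q12   q10  q11  q12 
(> = start, * = accepting)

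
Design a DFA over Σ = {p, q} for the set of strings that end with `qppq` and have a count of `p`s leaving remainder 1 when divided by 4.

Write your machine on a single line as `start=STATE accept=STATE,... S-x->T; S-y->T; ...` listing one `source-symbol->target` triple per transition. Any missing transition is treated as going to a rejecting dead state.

Handle the two conditions separately and then intersect. One (5 states) tracks how much of the suffix `qppq` has currently been matched; the other (4 states) tracks the count of `p`s modulo 4. Each combined state is a pair, one component from each; accept when both components accept. Minimizing collapses redundant product states.
With 8 states:
        p   q  
>  S0   S1  S0 
   S1   S2  S1 
   S2   S3  S2 
   S3   S0  S4 
   S4   S5  S4 
   S5   S6  S0 
   S6   S2  S7 
 * S7   S2  S1 
(> = start, * = accepting)

start=S0; accept=S7; S0-p->S1; S0-q->S0; S1-p->S2; S1-q->S1; S2-p->S3; S2-q->S2; S3-p->S0; S3-q->S4; S4-p->S5; S4-q->S4; S5-p->S6; S5-q->S0; S6-p->S2; S6-q->S7; S7-p->S2; S7-q->S1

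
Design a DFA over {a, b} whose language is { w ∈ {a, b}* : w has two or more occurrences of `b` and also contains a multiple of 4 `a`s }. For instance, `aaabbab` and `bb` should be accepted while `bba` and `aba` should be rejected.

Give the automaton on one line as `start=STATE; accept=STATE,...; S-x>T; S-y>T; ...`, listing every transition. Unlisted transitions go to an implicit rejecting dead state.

start=s0; accept=s5; s0-a>s1; s0-b>s2; s1-a>s3; s1-b>s4; s2-a>s4; s2-b>s5; s3-a>s6; s3-b>s7; s4-a>s7; s4-b>s8; s5-a>s8; s5-b>s5; s6-a>s0; s6-b>s9; s7-a>s9; s7-b>s10; s8-a>s10; s8-b>s8; s9-a>s2; s9-b>s11; s10-a>s11; s10-b>s10; s11-a>s5; s11-b>s11

Build one automaton per condition and run them in lockstep. One (4 states) tracks the count of `b`s, saturating at 3; the other (4 states) tracks the count of `a`s modulo 4. Each combined state is a pair, one component from each; accept when both components accept. After merging equivalent states the machine shrinks.
12 states suffice.
          a    b  
>  s0     s1   s2 
   s1     s3   s4 
   s2     s4   s5 
   s3     s6   s7 
   s4     s7   s8 
 * s5     s8   s5 
   s6     s0   s9 
   s7     s9  s10 
   s8    s10   s8 
   s9     s2  s11 
   s10   s11  s10 
   s11    s5  s11 
(> = start, * = accepting)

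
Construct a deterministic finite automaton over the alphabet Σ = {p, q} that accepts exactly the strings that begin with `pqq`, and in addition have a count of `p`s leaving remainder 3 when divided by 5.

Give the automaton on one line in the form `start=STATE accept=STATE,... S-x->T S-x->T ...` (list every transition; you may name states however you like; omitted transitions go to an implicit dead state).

Run two small machines in parallel and take their product. One (5 states) tracks whether the input so far still matches the prefix `pqq`; the other (5 states) tracks the count of `p`s modulo 5. Each combined state is a pair, one component from each; accept when both components accept. Minimizing collapses redundant product states.
With 9 states:
        p   q  
>  s0   s1  s2 
   s1   s2  s3 
   s2   s2  s2 
   s3   s2  s4 
   s4   s5  s4 
   s5   s6  s5 
 * s6   s7  s6 
   s7   s8  s7 
   s8   s4  s8 
(> = start, * = accepting)

start=s0 accept=s6 s0-p->s1 s0-q->s2 s1-p->s2 s1-q->s3 s2-p->s2 s2-q->s2 s3-p->s2 s3-q->s4 s4-p->s5 s4-q->s4 s5-p->s6 s5-q->s5 s6-p->s7 s6-q->s6 s7-p->s8 s7-q->s7 s8-p->s4 s8-q->s8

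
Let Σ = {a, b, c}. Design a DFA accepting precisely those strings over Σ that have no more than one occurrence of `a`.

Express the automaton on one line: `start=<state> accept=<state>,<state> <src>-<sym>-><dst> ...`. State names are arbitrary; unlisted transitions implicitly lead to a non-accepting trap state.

Only the number of `a`s matters, and only up to 2. Make a chain q0 → q1 → q2 advanced by each `a` (with q2 absorbing); every other symbol self-loops. The accepting set is {q0, q1}.
3 states suffice.
        a   b   c  
>* q0   q1  q0  q0 
 * q1   q2  q1  q1 
   q2   q2  q2  q2 
(> = start, * = accepting)

start=q0 accept=q0,q1 q0-a->q1 q0-b->q0 q0-c->q0 q1-a->q2 q1-b->q1 q1-c->q1 q2-a->q2 q2-b->q2 q2-c->q2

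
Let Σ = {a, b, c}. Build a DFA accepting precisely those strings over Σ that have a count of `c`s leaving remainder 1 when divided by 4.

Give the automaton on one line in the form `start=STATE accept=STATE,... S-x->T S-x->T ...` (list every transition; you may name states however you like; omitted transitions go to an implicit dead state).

Keep the running count of `c`s modulo 4: each `c` advances along the cycle s0 → s1 → s2 → s3 → s0 while other symbols loop. Accept at s1.
With 4 states:
        a   b   c  
>  s0   s0  s0  s1 
 * s1   s1  s1  s2 
   s2   s2  s2  s3 
   s3   s3  s3  s0 
(> = start, * = accepting)

start=s0 accept=s1 s0-a->s0 s0-b->s0 s0-c->s1 s1-a->s1 s1-b->s1 s1-c->s2 s2-a->s2 s2-b->s2 s2-c->s3 s3-a->s3 s3-b->s3 s3-c->s0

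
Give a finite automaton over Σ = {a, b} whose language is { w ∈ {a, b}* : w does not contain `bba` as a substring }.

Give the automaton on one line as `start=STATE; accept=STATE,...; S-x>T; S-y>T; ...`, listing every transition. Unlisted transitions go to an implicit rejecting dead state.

This is the complement of 'contains `bba`'. Use the same substring-matching states — s0 through s3 holding how much of `bba` has just been matched — but flip the accepting set: everything except the trap s3 accepts.
A 4-state machine:
        a   b  
>* s0   s0  s1 
 * s1   s0  s2 
 * s2   s3  s2 
   s3   s3  s3 
(> = start, * = accepting)

start=s0; accept=s0,s1,s2; s0-a>s0; s0-b>s1; s1-a>s0; s1-b>s2; s2-a>s3; s2-b>s2; s3-a>s3; s3-b>s3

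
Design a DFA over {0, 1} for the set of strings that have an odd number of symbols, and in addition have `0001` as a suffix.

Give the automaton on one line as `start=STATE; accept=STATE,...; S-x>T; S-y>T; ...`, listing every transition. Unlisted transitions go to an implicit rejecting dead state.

start=S0; accept=S5; S0-0>S1; S0-1>S1; S1-0>S2; S1-1>S0; S2-0>S3; S2-1>S1; S3-0>S4; S3-1>S0; S4-0>S3; S4-1>S5; S5-0>S2; S5-1>S0

Build one automaton per condition and run them in lockstep. One (2 states) tracks the input length modulo 2; the other (5 states) tracks how much of the suffix `0001` has currently been matched. Each combined state is a pair, one component from each; accept when both components accept. Equivalent product states are then merged.
6 states suffice.
        0   1  
>  S0   S1  S1 
   S1   S2  S0 
   S2   S3  S1 
   S3   S4  S0 
   S4   S3  S5 
 * S5   S2  S0 
(> = start, * = accepting)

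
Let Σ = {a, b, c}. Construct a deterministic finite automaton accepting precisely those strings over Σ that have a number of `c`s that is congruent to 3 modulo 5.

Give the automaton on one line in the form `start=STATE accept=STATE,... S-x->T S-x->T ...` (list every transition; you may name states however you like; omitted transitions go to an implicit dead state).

The only thing that matters is how many `c`s have appeared, reduced mod 5. Use one state per residue: S0 for 0, …, S4 for 4. Reading `c` moves to the next residue; anything else stays put. S3 is accepting.
A 5-state machine:
        a   b   c  
>  S0   S0  S0  S1 
   S1   S1  S1  S2 
   S2   S2  S2  S3 
 * S3   S3  S3  S4 
   S4   S4  S4  S0 
(> = start, * = accepting)

start=S0 accept=S3 S0-a->S0 S0-b->S0 S0-c->S1 S1-a->S1 S1-b->S1 S1-c->S2 S2-a->S2 S2-b->S2 S2-c->S3 S3-a->S3 S3-b->S3 S3-c->S4 S4-a->S4 S4-b->S4 S4-c->S0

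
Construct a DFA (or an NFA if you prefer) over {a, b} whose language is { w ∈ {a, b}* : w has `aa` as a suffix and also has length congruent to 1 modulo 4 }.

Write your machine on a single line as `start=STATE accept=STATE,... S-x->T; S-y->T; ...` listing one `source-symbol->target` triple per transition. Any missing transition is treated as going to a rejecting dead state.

Run two small machines in parallel and take their product. One (3 states) tracks how much of the suffix `aa` has currently been matched; the other (4 states) tracks the input length modulo 4. Each combined state is a pair, one component from each; accept when both components accept. Equivalent product states are then merged.
        a   b  
>  s0   s1  s1 
   s1   s2  s2 
   s2   s3  s3 
   s3   s4  s0 
   s4   s5  s1 
 * s5   s2  s2 
(> = start, * = accepting)

start=s0; accept=s5; s0-a->s1; s0-b->s1; s1-a->s2; s1-b->s2; s2-a->s3; s2-b->s3; s3-a->s4; s3-b->s0; s4-a->s5; s4-b->s1; s5-a->s2; s5-b->s2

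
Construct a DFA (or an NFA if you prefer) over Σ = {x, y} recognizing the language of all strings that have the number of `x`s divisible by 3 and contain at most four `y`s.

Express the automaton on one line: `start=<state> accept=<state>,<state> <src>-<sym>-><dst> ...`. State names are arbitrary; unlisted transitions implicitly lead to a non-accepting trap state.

start=A accept=A,C,F,I,L A-x->B A-y->C B-x->D B-y->E C-x->E C-y->F D-x->A D-y->G E-x->G E-y->H F-x->H F-y->I G-x->C G-y->J H-x->J H-y->K I-x->K I-y->L J-x->F J-y->M K-x->M K-y->N L-x->N L-y->O M-x->I M-y->P N-x->P N-y->Q O-x->Q O-y->O P-x->L P-y->R Q-x->R Q-y->Q R-x->O R-y->R

Handle the two conditions separately and then intersect. The first has 3 states tracking the count of `x`s modulo 3; the second has 6 states tracking the count of `y`s, saturating at 5. A product state is a pair (one from each), accepting exactly when both do.
18 states suffice.
       x  y 
>* A   B  C 
   B   D  E 
 * C   E  F 
   D   A  G 
   E   G  H 
 * F   H  I 
   G   C  J 
   H   J  K 
 * I   K  L 
   J   F  M 
   K   M  N 
 * L   N  O 
   M   I  P 
   N   P  Q 
   O   Q  O 
   P   L  R 
   Q   R  Q 
   R   O  R 
(> = start, * = accepting)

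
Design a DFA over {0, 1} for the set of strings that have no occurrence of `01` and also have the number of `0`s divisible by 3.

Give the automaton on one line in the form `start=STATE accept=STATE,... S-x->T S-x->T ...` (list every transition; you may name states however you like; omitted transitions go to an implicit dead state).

Build one automaton per condition and run them in lockstep. One (3 states) tracks partial matches of the forbidden pattern `01`; the other (3 states) tracks the count of `0`s modulo 3. Each combined state is a pair, one component from each; accept when both components accept.
        0   1  
>* s0   s1  s0 
   s1   s2  s3 
   s2   s4  s5 
   s3   s5  s3 
 * s4   s1  s6 
   s5   s6  s5 
   s6   s3  s6 
(> = start, * = accepting)

start=s0 accept=s0,s4 s0-0->s1 s0-1->s0 s1-0->s2 s1-1->s3 s2-0->s4 s2-1->s5 s3-0->s5 s3-1->s3 s4-0->s1 s4-1->s6 s5-0->s6 s5-1->s5 s6-0->s3 s6-1->s6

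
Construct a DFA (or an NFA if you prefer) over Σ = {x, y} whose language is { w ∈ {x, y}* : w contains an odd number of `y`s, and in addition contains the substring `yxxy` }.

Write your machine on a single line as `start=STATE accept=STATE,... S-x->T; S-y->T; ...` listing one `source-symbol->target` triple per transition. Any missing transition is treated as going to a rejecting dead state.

Handle the two conditions separately and then intersect. One (2 states) tracks the count of `y`s modulo 2; the other (5 states) tracks whether and how much of `yxxy` has been seen. Each combined state is a pair, one component from each; accept when both components accept.
        x   y  
>  q0   q0  q1 
   q1   q2  q3 
   q2   q4  q3 
   q3   q5  q1 
   q4   q6  q7 
   q5   q8  q1 
   q6   q6  q3 
   q7   q7  q9 
   q8   q0  q9 
 * q9   q9  q7 
(> = start, * = accepting)

start=q0; accept=q9; q0-x->q0; q0-y->q1; q1-x->q2; q1-y->q3; q2-x->q4; q2-y->q3; q3-x->q5; q3-y->q1; q4-x->q6; q4-y->q7; q5-x->q8; q5-y->q1; q6-x->q6; q6-y->q3; q7-x->q7; q7-y->q9; q8-x->q0; q8-y->q9; q9-x->q9; q9-y->q7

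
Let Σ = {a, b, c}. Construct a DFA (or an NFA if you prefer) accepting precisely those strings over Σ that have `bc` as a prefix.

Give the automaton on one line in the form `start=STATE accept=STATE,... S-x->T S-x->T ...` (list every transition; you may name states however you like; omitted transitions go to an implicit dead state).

Walk along `bc` while the input agrees: from q0 take `b` to q1, and so on. Any deviation drops to the rejecting sink q3. Once q2 is reached the prefix is confirmed and every continuation is accepted.
A 4-state machine:
        a   b   c  
>  q0   q3  q1  q3 
   q1   q3  q3  q2 
 * q2   q2  q2  q2 
   q3   q3  q3  q3 
(> = start, * = accepting)

start=q0 accept=q2 q0-a->q3 q0-b->q1 q0-c->q3 q1-a->q3 q1-b->q3 q1-c->q2 q2-a->q2 q2-b->q2 q2-c->q2 q3-a->q3 q3-b->q3 q3-c->q3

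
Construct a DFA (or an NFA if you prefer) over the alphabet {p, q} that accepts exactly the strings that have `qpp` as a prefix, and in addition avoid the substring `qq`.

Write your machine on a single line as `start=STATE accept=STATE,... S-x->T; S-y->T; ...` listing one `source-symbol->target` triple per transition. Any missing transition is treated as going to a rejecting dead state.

Build one automaton per condition and run them in lockstep. The first has 5 states tracking whether the input so far still matches the prefix `qpp`; the second has 3 states tracking partial matches of the forbidden pattern `qq`. A product state is a pair (one from each), accepting exactly when both do. Equivalent product states are then merged.
6 states suffice.
       p  q 
>  A   B  C 
   B   B  B 
   C   D  B 
   D   E  B 
 * E   E  F 
 * F   E  B 
(> = start, * = accepting)

start=A; accept=E,F; A-p->B; A-q->C; B-p->B; B-q->B; C-p->D; C-q->B; D-p->E; D-q->B; E-p->E; E-q->F; F-p->E; F-q->B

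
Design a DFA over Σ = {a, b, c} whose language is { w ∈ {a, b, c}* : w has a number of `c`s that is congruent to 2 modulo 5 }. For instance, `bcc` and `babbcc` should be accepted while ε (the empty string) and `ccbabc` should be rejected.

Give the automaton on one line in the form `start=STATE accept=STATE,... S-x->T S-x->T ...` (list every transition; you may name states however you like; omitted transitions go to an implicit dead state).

Keep the running count of `c`s modulo 5: each `c` advances along the cycle s0 → s1 → s2 → s3 → s4 → s0 while other symbols loop. Accept at s2.
5 states suffice.
        a   b   c  
>  s0   s0  s0  s1 
   s1   s1  s1  s2 
 * s2   s2  s2  s3 
   s3   s3  s3  s4 
   s4   s4  s4  s0 
(> = start, * = accepting)

start=s0 accept=s2 s0-a->s0 s0-b->s0 s0-c->s1 s1-a->s1 s1-b->s1 s1-c->s2 s2-a->s2 s2-b->s2 s2-c->s3 s3-a->s3 s3-b->s3 s3-c->s4 s4-a->s4 s4-b->s4 s4-c->s0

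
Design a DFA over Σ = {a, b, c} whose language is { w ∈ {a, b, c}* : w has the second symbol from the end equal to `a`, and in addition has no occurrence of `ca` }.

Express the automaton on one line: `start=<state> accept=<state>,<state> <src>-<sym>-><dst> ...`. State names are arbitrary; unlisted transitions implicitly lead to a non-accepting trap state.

start=q0 accept=q4,q5,q6 q0-a->q1 q0-b->q2 q0-c->q3 q1-a->q4 q1-b->q5 q1-c->q6 q2-a->q7 q2-b->q8 q2-c->q9 q3-a->q10 q3-b->q11 q3-c->q12 q4-a->q4 q4-b->q5 q4-c->q6 q5-a->q7 q5-b->q8 q5-c->q9 q6-a->q10 q6-b->q11 q6-c->q12 q7-a->q4 q7-b->q5 q7-c->q6 q8-a->q7 q8-b->q8 q8-c->q9 q9-a->q10 q9-b->q11 q9-c->q12 q10-a->q13 q10-b->q14 q10-c->q15 q11-a->q7 q11-b->q8 q11-c->q9 q12-a->q10 q12-b->q11 q12-c->q12 q13-a->q13 q13-b->q14 q13-c->q15 q14-a->q16 q14-b->q17 q14-c->q18 q15-a->q10 q15-b->q19 q15-c->q20 q16-a->q13 q16-b->q14 q16-c->q15 q17-a->q16 q17-b->q17 q17-c->q18 q18-a->q10 q18-b->q19 q18-c->q20 q19-a->q16 q19-b->q17 q19-c->q18 q20-a->q10 q20-b->q19 q20-c->q20

Run two small machines in parallel and take their product. The first has 13 states tracking the last 2 symbols read; the second has 3 states tracking partial matches of the forbidden pattern `ca`. A product state is a pair (one from each), accepting exactly when both do.
21 states suffice.
          a    b    c  
>  q0     q1   q2   q3 
   q1     q4   q5   q6 
   q2     q7   q8   q9 
   q3    q10  q11  q12 
 * q4     q4   q5   q6 
 * q5     q7   q8   q9 
 * q6    q10  q11  q12 
   q7     q4   q5   q6 
   q8     q7   q8   q9 
   q9    q10  q11  q12 
   q10   q13  q14  q15 
   q11    q7   q8   q9 
   q12   q10  q11  q12 
   q13   q13  q14  q15 
   q14   q16  q17  q18 
   q15   q10  q19  q20 
   q16   q13  q14  q15 
   q17   q16  q17  q18 
   q18   q10  q19  q20 
   q19   q16  q17  q18 
   q20   q10  q19  q20 
(> = start, * = accepting)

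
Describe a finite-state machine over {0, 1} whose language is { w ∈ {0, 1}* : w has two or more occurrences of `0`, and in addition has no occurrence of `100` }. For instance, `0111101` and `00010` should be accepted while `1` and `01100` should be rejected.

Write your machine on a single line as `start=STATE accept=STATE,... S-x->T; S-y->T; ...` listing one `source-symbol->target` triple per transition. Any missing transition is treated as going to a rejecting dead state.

Run two small machines in parallel and take their product. One (4 states) tracks the count of `0`s, saturating at 3; the other (4 states) tracks partial matches of the forbidden pattern `100`. Each combined state is a pair, one component from each; accept when both components accept.
With 13 states:
          0    1  
>  S0     S1   S2 
   S1     S3   S4 
   S2     S5   S2 
 * S3     S6   S7 
   S4     S8   S4 
   S5     S9   S4 
 * S6     S6  S10 
 * S7    S11   S7 
 * S8    S12   S7 
   S9    S12   S9 
 * S10   S11  S10 
 * S11   S12  S10 
   S12   S12  S12 
(> = start, * = accepting)

start=S0; accept=S3,S6,S7,S8,S10,S11; S0-0->S1; S0-1->S2; S1-0->S3; S1-1->S4; S2-0->S5; S2-1->S2; S3-0->S6; S3-1->S7; S4-0->S8; S4-1->S4; S5-0->S9; S5-1->S4; S6-0->S6; S6-1->S10; S7-0->S11; S7-1->S7; S8-0->S12; S8-1->S7; S9-0->S12; S9-1->S9; S10-0->S11; S10-1->S10; S11-0->S12; S11-1->S10; S12-0->S12; S12-1->S12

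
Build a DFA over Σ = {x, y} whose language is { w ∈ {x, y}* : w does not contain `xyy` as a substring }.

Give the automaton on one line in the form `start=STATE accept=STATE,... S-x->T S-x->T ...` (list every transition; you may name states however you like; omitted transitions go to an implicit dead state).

Track partial matches of the forbidden pattern `xyy`. State q3 is a dead state reached once `xyy` has occurred; every other state accepts. q0 means no part of `xyy` is currently matched.
With 4 states:
        x   y  
>* q0   q1  q0 
 * q1   q1  q2 
 * q2   q1  q3 
   q3   q3  q3 
(> = start, * = accepting)

start=q0 accept=q0,q1,q2 q0-x->q1 q0-y->q0 q1-x->q1 q1-y->q2 q2-x->q1 q2-y->q3 q3-x->q3 q3-y->q3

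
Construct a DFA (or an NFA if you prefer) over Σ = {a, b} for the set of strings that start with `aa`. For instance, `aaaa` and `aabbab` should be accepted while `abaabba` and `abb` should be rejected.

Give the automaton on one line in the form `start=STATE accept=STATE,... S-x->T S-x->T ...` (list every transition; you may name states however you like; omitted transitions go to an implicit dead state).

start=s0 accept=s2 s0-a->s1 s0-b->s3 s1-a->s2 s1-b->s3 s2-a->s2 s2-b->s2 s3-a->s3 s3-b->s3

Walk along `aa` while the input agrees: from s0 take `a` to s1, and so on. Any deviation drops to the rejecting sink s3. Once s2 is reached the prefix is confirmed and every continuation is accepted.
4 states suffice.
        a   b  
>  s0   s1  s3 
   s1   s2  s3 
 * s2   s2  s2 
   s3   s3  s3 
(> = start, * = accepting)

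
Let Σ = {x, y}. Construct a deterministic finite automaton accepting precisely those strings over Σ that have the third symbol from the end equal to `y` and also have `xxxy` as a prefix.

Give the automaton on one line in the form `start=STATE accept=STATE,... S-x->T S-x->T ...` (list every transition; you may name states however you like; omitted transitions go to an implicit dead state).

start=s0 accept=s19,s20,s21,s22 s0-x->s1 s0-y->s2 s1-x->s3 s1-y->s4 s2-x->s5 s2-y->s6 s3-x->s7 s3-y->s8 s4-x->s9 s4-y->s10 s5-x->s11 s5-y->s12 s6-x->s13 s6-y->s14 s7-x->s15 s7-y->s16 s8-x->s9 s8-y->s10 s9-x->s11 s9-y->s12 s10-x->s13 s10-y->s14 s11-x->s15 s11-y->s8 s12-x->s9 s12-y->s10 s13-x->s11 s13-y->s12 s14-x->s13 s14-y->s14 s15-x->s15 s15-y->s8 s16-x->s17 s16-y->s18 s17-x->s19 s17-y->s20 s18-x->s21 s18-y->s22 s19-x->s23 s19-y->s16 s20-x->s17 s20-y->s18 s21-x->s19 s21-y->s20 s22-x->s21 s22-y->s22 s23-x->s23 s23-y->s16

Handle the two conditions separately and then intersect. The first has 15 states tracking the last 3 symbols read; the second has 6 states tracking whether the input so far still matches the prefix `xxxy`. A product state is a pair (one from each), accepting exactly when both do.
          x    y  
>  s0     s1   s2 
   s1     s3   s4 
   s2     s5   s6 
   s3     s7   s8 
   s4     s9  s10 
   s5    s11  s12 
   s6    s13  s14 
   s7    s15  s16 
   s8     s9  s10 
   s9    s11  s12 
   s10   s13  s14 
   s11   s15   s8 
   s12    s9  s10 
   s13   s11  s12 
   s14   s13  s14 
   s15   s15   s8 
   s16   s17  s18 
   s17   s19  s20 
   s18   s21  s22 
 * s19   s23  s16 
 * s20   s17  s18 
 * s21   s19  s20 
 * s22   s21  s22 
   s23   s23  s16 
(> = start, * = accepting)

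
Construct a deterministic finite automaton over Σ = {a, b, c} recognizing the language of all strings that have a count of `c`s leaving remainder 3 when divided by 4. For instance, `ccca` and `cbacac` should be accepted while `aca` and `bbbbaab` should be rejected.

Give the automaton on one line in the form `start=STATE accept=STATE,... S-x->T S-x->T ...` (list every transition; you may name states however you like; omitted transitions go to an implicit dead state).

The only thing that matters is how many `c`s have appeared, reduced mod 4. Use one state per residue: q0 for 0, …, q3 for 3. Reading `c` moves to the next residue; anything else stays put. q3 is accepting.
A 4-state machine:
        a   b   c  
>  q0   q0  q0  q1 
   q1   q1  q1  q2 
   q2   q2  q2  q3 
 * q3   q3  q3  q0 
(> = start, * = accepting)

start=q0 accept=q3 q0-a->q0 q0-b->q0 q0-c->q1 q1-a->q1 q1-b->q1 q1-c->q2 q2-a->q2 q2-b->q2 q2-c->q3 q3-a->q3 q3-b->q3 q3-c->q0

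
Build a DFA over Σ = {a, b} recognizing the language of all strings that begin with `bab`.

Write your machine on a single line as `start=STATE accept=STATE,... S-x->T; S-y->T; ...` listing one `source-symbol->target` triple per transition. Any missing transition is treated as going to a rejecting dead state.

start=S0; accept=S3; S0-a->S4; S0-b->S1; S1-a->S2; S1-b->S4; S2-a->S4; S2-b->S3; S3-a->S3; S3-b->S3; S4-a->S4; S4-b->S4

Walk along `bab` while the input agrees: from S0 take `b` to S1, and so on. Any deviation drops to the rejecting sink S4. Once S3 is reached the prefix is confirmed and every continuation is accepted.
5 states suffice.
        a   b  
>  S0   S4  S1 
   S1   S2  S4 
   S2   S4  S3 
 * S3   S3  S3 
   S4   S4  S4 
(> = start, * = accepting)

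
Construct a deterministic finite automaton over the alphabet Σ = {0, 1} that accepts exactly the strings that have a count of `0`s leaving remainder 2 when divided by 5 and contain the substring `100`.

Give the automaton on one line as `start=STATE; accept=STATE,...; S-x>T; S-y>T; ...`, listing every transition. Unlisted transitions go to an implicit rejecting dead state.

Build one automaton per condition and run them in lockstep. One (5 states) tracks the count of `0`s modulo 5; the other (4 states) tracks whether and how much of `100` has been seen. Each combined state is a pair, one component from each; accept when both components accept.
       0  1 
>  A   B  C 
   B   D  E 
   C   F  C 
   D   G  H 
   E   I  E 
   F   J  E 
   G   K  L 
   H   M  H 
   I   N  H 
 * J   N  J 
   K   A  O 
   L   P  L 
   M   Q  L 
   N   Q  N 
   O   R  O 
   P   S  O 
   Q   S  Q 
   R   T  C 
   S   T  S 
   T   J  T 
(> = start, * = accepting)

start=A; accept=J; A-0>B; A-1>C; B-0>D; B-1>E; C-0>F; C-1>C; D-0>G; D-1>H; E-0>I; E-1>E; F-0>J; F-1>E; G-0>K; G-1>L; H-0>M; H-1>H; I-0>N; I-1>H; J-0>N; J-1>J; K-0>A; K-1>O; L-0>P; L-1>L; M-0>Q; M-1>L; N-0>Q; N-1>N; O-0>R; O-1>O; P-0>S; P-1>O; Q-0>S; Q-1>Q; R-0>T; R-1>C; S-0>T; S-1>S; T-0>J; T-1>T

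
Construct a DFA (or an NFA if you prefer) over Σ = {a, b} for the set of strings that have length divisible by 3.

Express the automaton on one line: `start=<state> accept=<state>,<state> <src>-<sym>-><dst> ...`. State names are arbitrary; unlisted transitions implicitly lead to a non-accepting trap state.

start=q0 accept=q0 q0-a->q1 q0-b->q1 q1-a->q2 q1-b->q2 q2-a->q0 q2-b->q0

Only the length mod 3 matters, so use a 3-cycle: from any state, every input symbol moves to the next state, wrapping q2 back to q0. Mark q0 accepting.
A 3-state machine:
        a   b  
>* q0   q1  q1 
   q1   q2  q2 
   q2   q0  q0 
(> = start, * = accepting)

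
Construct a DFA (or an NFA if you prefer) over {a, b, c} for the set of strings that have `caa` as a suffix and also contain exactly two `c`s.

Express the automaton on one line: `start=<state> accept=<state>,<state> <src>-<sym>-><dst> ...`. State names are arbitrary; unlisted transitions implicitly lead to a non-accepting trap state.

Run two small machines in parallel and take their product. One (4 states) tracks how much of the suffix `caa` has currently been matched; the other (4 states) tracks the count of `c`s, saturating at 3. Each combined state is a pair, one component from each; accept when both components accept. Minimizing collapses redundant product states.
With 6 states:
        a   b   c  
>  S0   S0  S0  S1 
   S1   S1  S1  S2 
   S2   S3  S4  S4 
   S3   S5  S4  S4 
   S4   S4  S4  S4 
 * S5   S4  S4  S4 
(> = start, * = accepting)

start=S0 accept=S5 S0-a->S0 S0-b->S0 S0-c->S1 S1-a->S1 S1-b->S1 S1-c->S2 S2-a->S3 S2-b->S4 S2-c->S4 S3-a->S5 S3-b->S4 S3-c->S4 S4-a->S4 S4-b->S4 S4-c->S4 S5-a->S4 S5-b->S4 S5-c->S4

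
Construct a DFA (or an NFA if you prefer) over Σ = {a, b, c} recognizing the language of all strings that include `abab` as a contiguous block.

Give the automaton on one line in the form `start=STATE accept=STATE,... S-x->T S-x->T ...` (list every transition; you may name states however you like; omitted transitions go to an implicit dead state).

States q0..q3 record the length of the longest prefix of `abab` that matches the current input suffix. Reaching q4 means `abab` has been seen, and we stay there forever. Accept from q4.
With 5 states:
        a   b   c  
>  q0   q1  q0  q0 
   q1   q1  q2  q0 
   q2   q3  q0  q0 
   q3   q1  q4  q0 
 * q4   q4  q4  q4 
(> = start, * = accepting)

start=q0 accept=q4 q0-a->q1 q0-b->q0 q0-c->q0 q1-a->q1 q1-b->q2 q1-c->q0 q2-a->q3 q2-b->q0 q2-c->q0 q3-a->q1 q3-b->q4 q3-c->q0 q4-a->q4 q4-b->q4 q4-c->q4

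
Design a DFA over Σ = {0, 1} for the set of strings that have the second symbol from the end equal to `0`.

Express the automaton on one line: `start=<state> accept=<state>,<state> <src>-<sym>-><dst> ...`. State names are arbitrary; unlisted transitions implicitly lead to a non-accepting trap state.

A DFA must remember the last 2 symbols (since which symbol is second-to-last isn't known until the input ends). Use one state per possible window of the last ≤2 symbols; accept from those whose window starts with `0`.
7 states suffice.
        0   1  
>  S0   S1  S2 
   S1   S3  S4 
   S2   S5  S6 
 * S3   S3  S4 
 * S4   S5  S6 
   S5   S3  S4 
   S6   S5  S6 
(> = start, * = accepting)

start=S0 accept=S3,S4 S0-0->S1 S0-1->S2 S1-0->S3 S1-1->S4 S2-0->S5 S2-1->S6 S3-0->S3 S3-1->S4 S4-0->S5 S4-1->S6 S5-0->S3 S5-1->S4 S6-0->S5 S6-1->S6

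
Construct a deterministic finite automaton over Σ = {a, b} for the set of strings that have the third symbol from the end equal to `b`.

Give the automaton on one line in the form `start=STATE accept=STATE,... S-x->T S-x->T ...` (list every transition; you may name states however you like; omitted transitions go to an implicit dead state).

A DFA must remember the last 3 symbols (since which symbol is third-to-last isn't known until the input ends). Use one state per possible window of the last ≤3 symbols; accept from those whose window starts with `b`.
15 states suffice.
          a    b  
>  s0     s1   s2 
   s1     s3   s4 
   s2     s5   s6 
   s3     s7   s8 
   s4     s9  s10 
   s5    s11  s12 
   s6    s13  s14 
   s7     s7   s8 
   s8     s9  s10 
   s9    s11  s12 
   s10   s13  s14 
 * s11    s7   s8 
 * s12    s9  s10 
 * s13   s11  s12 
 * s14   s13  s14 
(> = start, * = accepting)

start=s0 accept=s11,s12,s13,s14 s0-a->s1 s0-b->s2 s1-a->s3 s1-b->s4 s2-a->s5 s2-b->s6 s3-a->s7 s3-b->s8 s4-a->s9 s4-b->s10 s5-a->s11 s5-b->s12 s6-a->s13 s6-b->s14 s7-a->s7 s7-b->s8 s8-a->s9 s8-b->s10 s9-a->s11 s9-b->s12 s10-a->s13 s10-b->s14 s11-a->s7 s11-b->s8 s12-a->s9 s12-b->s10 s13-a->s11 s13-b->s12 s14-a->s13 s14-b->s14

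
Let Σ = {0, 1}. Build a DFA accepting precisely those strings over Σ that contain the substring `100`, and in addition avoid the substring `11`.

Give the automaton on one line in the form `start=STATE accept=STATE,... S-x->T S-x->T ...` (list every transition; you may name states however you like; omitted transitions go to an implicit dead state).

start=s0 accept=s4,s6 s0-0->s0 s0-1->s1 s1-0->s2 s1-1->s3 s2-0->s4 s2-1->s1 s3-0->s5 s3-1->s3 s4-0->s4 s4-1->s6 s5-0->s7 s5-1->s3 s6-0->s4 s6-1->s7 s7-0->s7 s7-1->s7

Handle the two conditions separately and then intersect. The first has 4 states tracking whether and how much of `100` has been seen; the second has 3 states tracking partial matches of the forbidden pattern `11`. A product state is a pair (one from each), accepting exactly when both do.
With 8 states:
        0   1  
>  s0   s0  s1 
   s1   s2  s3 
   s2   s4  s1 
   s3   s5  s3 
 * s4   s4  s6 
   s5   s7  s3 
 * s6   s4  s7 
   s7   s7  s7 
(> = start, * = accepting)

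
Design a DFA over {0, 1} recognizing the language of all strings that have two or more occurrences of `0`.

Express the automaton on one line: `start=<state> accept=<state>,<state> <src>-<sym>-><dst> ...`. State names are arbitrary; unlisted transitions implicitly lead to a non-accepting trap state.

Count `0`s, saturating at 3: states q0 through q2 mean 0 through 2 `0`s seen; q3 means more than 2. Each `0` increments (capped at q3); other symbols loop. Accept from {q2, q3}.
With 4 states:
        0   1  
>  q0   q1  q0 
   q1   q2  q1 
 * q2   q3  q2 
 * q3   q3  q3 
(> = start, * = accepting)

start=q0 accept=q2,q3 q0-0->q1 q0-1->q0 q1-0->q2 q1-1->q1 q2-0->q3 q2-1->q2 q3-0->q3 q3-1->q3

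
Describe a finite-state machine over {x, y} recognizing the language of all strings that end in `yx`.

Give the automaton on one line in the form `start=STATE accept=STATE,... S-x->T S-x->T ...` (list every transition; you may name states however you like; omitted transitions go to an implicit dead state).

Remember how much of `yx` the current input suffix matches. State s0 means no match yet; s1 means the last symbol is `y`; s2 means the last 2 symbols are `yx`. Only s2 accepts. On a mismatch, fall back to the longest proper suffix that is still a prefix of `yx`.
        x   y  
>  s0   s0  s1 
   s1   s2  s1 
 * s2   s0  s1 
(> = start, * = accepting)

start=s0 accept=s2 s0-x->s0 s0-y->s1 s1-x->s2 s1-y->s1 s2-x->s0 s2-y->s1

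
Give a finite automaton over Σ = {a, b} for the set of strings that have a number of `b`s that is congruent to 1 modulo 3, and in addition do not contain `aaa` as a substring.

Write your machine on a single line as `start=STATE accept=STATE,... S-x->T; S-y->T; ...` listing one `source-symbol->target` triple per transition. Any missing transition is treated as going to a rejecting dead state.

Run two small machines in parallel and take their product. The first has 3 states tracking the count of `b`s modulo 3; the second has 4 states tracking partial matches of the forbidden pattern `aaa`. A product state is a pair (one from each), accepting exactly when both do. Minimizing collapses redundant product states.
A 10-state machine:
        a   b  
>  S0   S1  S2 
   S1   S3  S2 
 * S2   S4  S5 
   S3   S6  S2 
 * S4   S7  S5 
   S5   S8  S0 
   S6   S6  S6 
 * S7   S6  S5 
   S8   S9  S0 
   S9   S6  S0 
(> = start, * = accepting)

start=S0; accept=S2,S4,S7; S0-a->S1; S0-b->S2; S1-a->S3; S1-b->S2; S2-a->S4; S2-b->S5; S3-a->S6; S3-b->S2; S4-a->S7; S4-b->S5; S5-a->S8; S5-b->S0; S6-a->S6; S6-b->S6; S7-a->S6; S7-b->S5; S8-a->S9; S8-b->S0; S9-a->S6; S9-b->S0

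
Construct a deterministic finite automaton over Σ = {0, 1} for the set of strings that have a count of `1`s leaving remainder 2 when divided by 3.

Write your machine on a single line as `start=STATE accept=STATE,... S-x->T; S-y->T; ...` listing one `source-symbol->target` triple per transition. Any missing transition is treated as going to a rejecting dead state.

The only thing that matters is how many `1`s have appeared, reduced mod 3. Use one state per residue: S0 for 0, …, S2 for 2. Reading `1` moves to the next residue; anything else stays put. S2 is accepting.
With 3 states:
        0   1  
>  S0   S0  S1 
   S1   S1  S2 
 * S2   S2  S0 
(> = start, * = accepting)

start=S0; accept=S2; S0-0->S0; S0-1->S1; S1-0->S1; S1-1->S2; S2-0->S2; S2-1->S0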